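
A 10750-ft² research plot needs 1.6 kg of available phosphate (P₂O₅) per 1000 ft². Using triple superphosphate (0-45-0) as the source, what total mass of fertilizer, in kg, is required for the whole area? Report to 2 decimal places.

Product per 1000 ft² = 1.6 / 45% = 3.55556 kg.
Total product = 3.55556 × 10750 / 1000 = 38.2222 kg.

38.22 kg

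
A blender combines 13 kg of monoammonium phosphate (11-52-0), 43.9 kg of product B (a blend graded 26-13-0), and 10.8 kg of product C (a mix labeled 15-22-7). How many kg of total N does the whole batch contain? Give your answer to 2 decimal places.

N mass = 11%×13 + 26%×43.9 + 15%×10.8 = 14.464 kg.

14.46 kg N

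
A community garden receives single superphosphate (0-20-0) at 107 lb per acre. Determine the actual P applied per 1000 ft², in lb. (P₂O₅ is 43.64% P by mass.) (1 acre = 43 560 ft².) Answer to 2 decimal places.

P₂O₅ per acre = 107 × 20% = 21.4 lb.
Elemental P = 21.4 × 0.4364 = 9.33896 lb per acre.
Convert to per 1000 ft²: 9.33896 × 0.0229568 = 0.214393 lb.

0.21 lb P per thousand sq ft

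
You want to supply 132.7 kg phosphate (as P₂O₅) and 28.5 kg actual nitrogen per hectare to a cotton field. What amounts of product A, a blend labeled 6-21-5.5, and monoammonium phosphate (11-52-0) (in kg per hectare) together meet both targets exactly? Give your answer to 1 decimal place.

Per-hectare balance (a = product A, b = monoammonium phosphate):
P₂O₅: 0.21·a + 0.52·b = 132.7
N: 0.06·a + 0.11·b = 28.5
Eliminate b: (row1) − 0.52/0.11·(row2) → -0.0736364·a = -2.02727, so a = 27.5309.
Then b = (28.5 − 0.06·27.5309) / 0.11 = 244.074.

27.5 kg product A, 244.1 kg monoammonium phosphate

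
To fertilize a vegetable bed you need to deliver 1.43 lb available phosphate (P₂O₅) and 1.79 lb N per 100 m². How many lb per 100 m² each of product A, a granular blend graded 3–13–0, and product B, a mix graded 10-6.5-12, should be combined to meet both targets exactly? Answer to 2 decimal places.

Per-100 m² balance (a = product A, b = product B):
P₂O₅: 0.13·a + 0.065·b = 1.43
N: 0.03·a + 0.1·b = 1.79
Solving simultaneously: a = 2.41176, b = 17.1765.

2.41 lb product A, 17.18 lb product B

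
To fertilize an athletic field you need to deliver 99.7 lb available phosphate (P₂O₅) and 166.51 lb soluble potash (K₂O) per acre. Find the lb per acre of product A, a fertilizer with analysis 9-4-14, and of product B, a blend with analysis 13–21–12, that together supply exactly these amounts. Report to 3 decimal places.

With a, b = lb per acre of product A and product B:
P₂O₅: 0.04·a + 0.21·b = 99.7
K₂O: 0.14·a + 0.12·b = 166.51
Solving simultaneously: a = 935.0854, b = 296.6504.

935.085 lb product A, 296.650 lb product B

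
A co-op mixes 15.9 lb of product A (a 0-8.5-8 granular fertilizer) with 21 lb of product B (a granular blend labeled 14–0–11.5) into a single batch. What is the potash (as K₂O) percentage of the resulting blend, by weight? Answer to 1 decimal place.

10.0% K₂O

Total mass = 15.9 + 21 = 36.9 lb.
K₂O mass = 8%×15.9 + 11.5%×21 = 3.687 lb.
% K₂O = 3.687 / 36.9 = 9.99187%.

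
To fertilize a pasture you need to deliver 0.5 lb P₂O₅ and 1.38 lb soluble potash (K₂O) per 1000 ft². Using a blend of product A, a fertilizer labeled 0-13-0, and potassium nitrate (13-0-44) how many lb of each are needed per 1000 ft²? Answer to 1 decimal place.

3.8 lb product A, 3.1 lb potassium nitrate

Let a = lb of product A, b = lb of potassium nitrate (per 1000 ft²).
P₂O₅: 0.13·a + 0·b = 0.5
K₂O: 0·a + 0.44·b = 1.38
Solving simultaneously: a = 3.84615, b = 3.13636.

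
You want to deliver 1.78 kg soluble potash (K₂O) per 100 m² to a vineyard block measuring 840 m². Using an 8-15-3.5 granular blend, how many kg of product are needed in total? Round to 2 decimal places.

427.20 kg

Product per 100 m² = 1.78 / 3.5% = 50.8571 kg.
Total product = 50.8571 × 840 / 100 = 427.2 kg.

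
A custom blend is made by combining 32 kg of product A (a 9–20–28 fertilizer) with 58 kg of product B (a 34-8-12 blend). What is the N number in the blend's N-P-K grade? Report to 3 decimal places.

25.111% N

Total mass = 32 + 58 = 90 kg.
N mass = 9%×32 + 34%×58 = 22.6 kg.
% N = 22.6 / 90 = 25.1111%.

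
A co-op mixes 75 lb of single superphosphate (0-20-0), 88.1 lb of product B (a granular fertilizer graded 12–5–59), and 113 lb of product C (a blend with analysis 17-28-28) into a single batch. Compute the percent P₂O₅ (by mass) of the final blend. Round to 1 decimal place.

Total mass = 75 + 88.1 + 113 = 276.1 lb.
P₂O₅ mass = 20%×75 + 5%×88.1 + 28%×113 = 51.045 lb.
% P₂O₅ = 51.045 / 276.1 = 18.4879%.

18.5% P₂O₅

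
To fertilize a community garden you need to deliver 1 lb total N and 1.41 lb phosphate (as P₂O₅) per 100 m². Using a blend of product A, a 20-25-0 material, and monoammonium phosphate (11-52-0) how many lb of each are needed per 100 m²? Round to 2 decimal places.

Let a = lb of product A, b = lb of monoammonium phosphate (per 100 m²).
N: 0.2·a + 0.11·b = 1
P₂O₅: 0.25·a + 0.52·b = 1.41
Eliminate a: (row1) − 0.2/0.25·(row2) → -0.306·b = -0.128, so b = 0.418301.
Back-substitute: a = (1 − 0.11·0.418301) / 0.2 = 4.76993.

4.77 lb product A, 0.42 lb monoammonium phosphate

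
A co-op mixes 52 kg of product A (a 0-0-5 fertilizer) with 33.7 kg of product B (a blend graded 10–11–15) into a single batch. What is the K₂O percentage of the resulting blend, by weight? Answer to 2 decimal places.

8.93% K₂O

Total mass = 52 + 33.7 = 85.7 kg.
K₂O mass = 5%×52 + 15%×33.7 = 7.655 kg.
% K₂O = 7.655 / 85.7 = 8.93232%.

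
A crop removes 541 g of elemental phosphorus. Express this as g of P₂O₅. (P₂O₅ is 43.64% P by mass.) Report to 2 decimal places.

P₂O₅ = 541 / 0.4364 = 1239.688 g.

1239.69 g P₂O₅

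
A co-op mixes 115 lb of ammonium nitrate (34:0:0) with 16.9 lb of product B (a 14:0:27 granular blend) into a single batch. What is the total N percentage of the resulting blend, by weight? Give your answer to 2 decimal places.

31.44% N

Total mass = 115 + 16.9 = 131.9 lb.
N mass = 34%×115 + 14%×16.9 = 41.466 lb.
% N = 41.466 / 131.9 = 31.4375%.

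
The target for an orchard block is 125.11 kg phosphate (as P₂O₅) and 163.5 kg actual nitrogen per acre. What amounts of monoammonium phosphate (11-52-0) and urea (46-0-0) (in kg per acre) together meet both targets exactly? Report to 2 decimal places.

240.60 kg monoammonium phosphate, 297.90 kg urea

With a, b = kg per acre of monoammonium phosphate and urea:
P₂O₅: 0.52·a + 0·b = 125.11
N: 0.11·a + 0.46·b = 163.5
Solving simultaneously: a = 240.596, b = 297.901.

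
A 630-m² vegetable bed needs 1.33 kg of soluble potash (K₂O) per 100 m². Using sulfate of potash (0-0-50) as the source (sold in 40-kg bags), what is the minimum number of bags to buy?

Product per 100 m² = 1.33 / 50% = 2.66 kg.
Total product = 2.66 × 630 / 100 = 16.758 kg.
Bags = ⌈16.758 / 40⌉ = 1.

1 bags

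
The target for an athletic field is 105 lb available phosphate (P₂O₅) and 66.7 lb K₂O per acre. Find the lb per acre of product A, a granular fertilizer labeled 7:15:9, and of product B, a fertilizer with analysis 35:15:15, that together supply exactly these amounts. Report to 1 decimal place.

638.3 lb product A, 61.7 lb product B

Let a = lb of product A, b = lb of product B (per acre).
P₂O₅: 0.15·a + 0.15·b = 105
K₂O: 0.09·a + 0.15·b = 66.7
Eliminate a: (row1) − 0.15/0.09·(row2) → -0.1·b = -6.16667, so b = 61.6667.
Back-substitute: a = (105 − 0.15·61.6667) / 0.15 = 638.333.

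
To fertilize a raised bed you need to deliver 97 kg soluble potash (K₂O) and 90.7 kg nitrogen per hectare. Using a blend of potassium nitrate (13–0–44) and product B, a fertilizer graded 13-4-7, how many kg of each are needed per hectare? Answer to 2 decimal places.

Let a = kg of potassium nitrate, b = kg of product B (per hectare).
K₂O: 0.44·a + 0.07·b = 97
N: 0.13·a + 0.13·b = 90.7
From row1: a = (97 − 0.07·b) / 0.44.
Into row2: 0.13·(97 − 0.07·b)/0.44 + 0.13·b = 90.7 → b = 567.526, a = 130.166.

130.17 kg potassium nitrate, 567.53 kg product B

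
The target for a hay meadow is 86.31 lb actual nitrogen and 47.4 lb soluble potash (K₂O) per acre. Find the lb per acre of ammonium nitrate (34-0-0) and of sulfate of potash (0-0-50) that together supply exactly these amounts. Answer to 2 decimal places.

With a, b = lb per acre of ammonium nitrate and sulfate of potash:
N: 0.34·a + 0·b = 86.31
K₂O: 0·a + 0.5·b = 47.4
Solving simultaneously: a = 253.853, b = 94.8.

253.85 lb ammonium nitrate, 94.80 lb sulfate of potash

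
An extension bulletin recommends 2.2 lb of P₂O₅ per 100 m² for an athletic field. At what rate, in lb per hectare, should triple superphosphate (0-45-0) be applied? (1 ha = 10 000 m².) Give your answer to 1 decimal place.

Product per 100 m² = 2.2 / 45% = 4.88889 lb.
Convert to per hectare: 4.88889 × 100 = 488.889 lb.

488.9 lb of product per hectare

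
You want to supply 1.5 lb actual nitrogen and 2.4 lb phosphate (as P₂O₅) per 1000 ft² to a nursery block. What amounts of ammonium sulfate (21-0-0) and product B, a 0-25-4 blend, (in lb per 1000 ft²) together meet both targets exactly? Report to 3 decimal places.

Let a = lb of ammonium sulfate, b = lb of product B (per 1000 ft²).
N: 0.21·a + 0·b = 1.5
P₂O₅: 0·a + 0.25·b = 2.4
Solving simultaneously: a = 7.14286, b = 9.6.

7.143 lb ammonium sulfate, 9.600 lb product B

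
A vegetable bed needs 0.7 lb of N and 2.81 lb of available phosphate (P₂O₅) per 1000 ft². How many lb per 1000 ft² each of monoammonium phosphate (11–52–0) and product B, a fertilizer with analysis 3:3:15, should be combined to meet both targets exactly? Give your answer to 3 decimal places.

5.146 lb monoammonium phosphate, 4.463 lb product B

Let a = lb of monoammonium phosphate, b = lb of product B (per 1000 ft²).
N: 0.11·a + 0.03·b = 0.7
P₂O₅: 0.52·a + 0.03·b = 2.81
Solving simultaneously: a = 5.14634, b = 4.46341.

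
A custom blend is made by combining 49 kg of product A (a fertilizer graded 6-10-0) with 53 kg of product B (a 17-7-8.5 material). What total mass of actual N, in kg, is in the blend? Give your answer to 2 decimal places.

N mass = 6%×49 + 17%×53 = 11.95 kg.

11.95 kg N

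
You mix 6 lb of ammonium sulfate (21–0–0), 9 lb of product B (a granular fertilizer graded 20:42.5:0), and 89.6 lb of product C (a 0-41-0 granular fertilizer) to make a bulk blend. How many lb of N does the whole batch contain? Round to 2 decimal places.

3.06 lb N

N mass = 21%×6 + 20%×9 + 0%×89.6 = 3.06 lb.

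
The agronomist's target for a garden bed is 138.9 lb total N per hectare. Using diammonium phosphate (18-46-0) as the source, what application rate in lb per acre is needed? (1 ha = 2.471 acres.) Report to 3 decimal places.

Product per hectare = 138.9 / 18% = 771.667 lb.
Convert to per acre: 771.667 × 0.404694 = 312.2892 lb.

312.289 lb of product per acre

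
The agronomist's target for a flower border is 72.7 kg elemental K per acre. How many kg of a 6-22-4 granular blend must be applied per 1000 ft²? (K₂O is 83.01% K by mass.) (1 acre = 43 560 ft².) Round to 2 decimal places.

As K₂O: 72.7 / 0.8301 = 87.5798 kg per acre.
Product per acre = 87.5798 / 4% = 2189.5 kg.
Convert to per 1000 ft²: 2189.5 × 0.0229568 = 50.2639 kg.

50.26 kg of product per thousand sq ft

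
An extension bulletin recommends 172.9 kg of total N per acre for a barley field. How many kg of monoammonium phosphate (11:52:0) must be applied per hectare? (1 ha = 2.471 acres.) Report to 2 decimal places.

3883.96 kg of product per hectare

Product per acre = 172.9 / 11% = 1571.82 kg.
Convert to per hectare: 1571.82 × 2.471 = 3883.963 kg.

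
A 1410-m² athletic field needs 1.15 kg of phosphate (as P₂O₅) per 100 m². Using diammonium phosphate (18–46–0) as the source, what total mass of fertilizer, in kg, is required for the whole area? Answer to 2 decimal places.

Product per 100 m² = 1.15 / 46% = 2.5 kg.
Total product = 2.5 × 1410 / 100 = 35.25 kg.

35.25 kg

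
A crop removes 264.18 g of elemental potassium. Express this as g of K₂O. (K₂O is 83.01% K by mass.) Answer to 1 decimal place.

318.3 g K₂O

K₂O = 264.18 / 0.8301 = 318.251 g.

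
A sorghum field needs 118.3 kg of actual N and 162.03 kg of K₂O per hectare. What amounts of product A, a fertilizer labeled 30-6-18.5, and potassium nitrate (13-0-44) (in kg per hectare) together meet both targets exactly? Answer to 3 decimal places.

Per-hectare balance (a = product A, b = potassium nitrate):
N: 0.3·a + 0.13·b = 118.3
K₂O: 0.185·a + 0.44·b = 162.03
Solving simultaneously: a = 287.0597, b = 247.5544.

287.060 kg product A, 247.554 kg potassium nitrate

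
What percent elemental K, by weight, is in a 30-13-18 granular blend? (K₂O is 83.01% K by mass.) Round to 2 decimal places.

14.94% K

%K = 18 × 0.8301 = 14.9418%.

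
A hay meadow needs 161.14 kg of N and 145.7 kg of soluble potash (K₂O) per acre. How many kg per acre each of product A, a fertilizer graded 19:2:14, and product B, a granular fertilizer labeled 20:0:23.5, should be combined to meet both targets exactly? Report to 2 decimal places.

Let a = kg of product A, b = kg of product B (per acre).
N: 0.19·a + 0.2·b = 161.14
K₂O: 0.14·a + 0.235·b = 145.7
Eliminate a: (row1) − 0.19/0.14·(row2) → -0.118929·b = -36.5957, so b = 307.712.
Back-substitute: a = (161.14 − 0.2·307.712) / 0.19 = 524.198.

524.20 kg product A, 307.71 kg product B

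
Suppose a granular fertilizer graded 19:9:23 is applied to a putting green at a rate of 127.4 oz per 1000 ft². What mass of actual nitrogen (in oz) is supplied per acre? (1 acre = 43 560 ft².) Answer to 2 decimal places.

nitrogen per 1000 ft² = 127.4 × 19% = 24.206 oz.
Convert to per acre: 24.206 × 43.56 = 1054.413 oz.

1054.41 oz N per acre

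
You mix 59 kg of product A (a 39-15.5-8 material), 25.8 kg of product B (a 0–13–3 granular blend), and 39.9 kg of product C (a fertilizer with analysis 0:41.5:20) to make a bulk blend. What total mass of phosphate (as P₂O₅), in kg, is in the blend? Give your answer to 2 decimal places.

P₂O₅ mass = 15.5%×59 + 13%×25.8 + 41.5%×39.9 = 29.0575 kg.

29.06 kg P₂O₅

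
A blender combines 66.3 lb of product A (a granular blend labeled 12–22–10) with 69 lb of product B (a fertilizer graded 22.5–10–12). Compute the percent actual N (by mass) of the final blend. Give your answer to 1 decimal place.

17.4% N

Total mass = 66.3 + 69 = 135.3 lb.
N mass = 12%×66.3 + 22.5%×69 = 23.481 lb.
% N = 23.481 / 135.3 = 17.3548%.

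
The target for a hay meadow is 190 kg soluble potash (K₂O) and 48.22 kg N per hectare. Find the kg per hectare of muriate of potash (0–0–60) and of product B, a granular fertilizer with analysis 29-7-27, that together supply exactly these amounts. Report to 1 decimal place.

241.8 kg muriate of potash, 166.3 kg product B

With a, b = kg per hectare of muriate of potash and product B:
K₂O: 0.6·a + 0.27·b = 190
N: 0·a + 0.29·b = 48.22
Solving simultaneously: a = 241.843, b = 166.276.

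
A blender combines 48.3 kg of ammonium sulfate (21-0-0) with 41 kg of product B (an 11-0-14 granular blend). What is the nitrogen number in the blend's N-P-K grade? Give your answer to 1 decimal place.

16.4% N

Total mass = 48.3 + 41 = 89.3 kg.
N mass = 21%×48.3 + 11%×41 = 14.653 kg.
% N = 14.653 / 89.3 = 16.4087%.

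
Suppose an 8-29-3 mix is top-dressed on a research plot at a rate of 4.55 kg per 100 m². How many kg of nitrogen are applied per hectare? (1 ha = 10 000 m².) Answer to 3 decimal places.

36.400 kg N per hectare

nitrogen per 100 m² = 4.55 × 8% = 0.364 kg.
Convert to per hectare: 0.364 × 100 = 36.4 kg.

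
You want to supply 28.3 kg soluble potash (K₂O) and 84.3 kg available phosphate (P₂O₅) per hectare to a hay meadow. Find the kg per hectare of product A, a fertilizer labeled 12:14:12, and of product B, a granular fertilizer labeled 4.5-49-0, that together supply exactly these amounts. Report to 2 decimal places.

235.83 kg product A, 104.66 kg product B

Per-hectare balance (a = product A, b = product B):
K₂O: 0.12·a + 0·b = 28.3
P₂O₅: 0.14·a + 0.49·b = 84.3
Solving simultaneously: a = 235.833, b = 104.6599.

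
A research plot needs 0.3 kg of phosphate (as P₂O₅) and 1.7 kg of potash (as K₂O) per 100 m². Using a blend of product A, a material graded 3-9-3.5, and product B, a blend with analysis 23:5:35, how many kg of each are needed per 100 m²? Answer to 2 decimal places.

0.67 kg product A, 4.79 kg product B

Let a = kg of product A, b = kg of product B (per 100 m²).
P₂O₅: 0.09·a + 0.05·b = 0.3
K₂O: 0.035·a + 0.35·b = 1.7
Eliminate a: (row1) − 0.09/0.035·(row2) → -0.85·b = -4.07143, so b = 4.78992.
Back-substitute: a = (0.3 − 0.05·4.78992) / 0.09 = 0.672269.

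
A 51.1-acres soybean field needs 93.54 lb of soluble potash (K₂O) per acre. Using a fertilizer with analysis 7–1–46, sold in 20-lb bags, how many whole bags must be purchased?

520 bags

Product per acre = 93.54 / 46% = 203.348 lb.
Total product = 203.348 × 51.1 = 10391.1 lb.
Bags = ⌈10391.1 / 20⌉ = 520.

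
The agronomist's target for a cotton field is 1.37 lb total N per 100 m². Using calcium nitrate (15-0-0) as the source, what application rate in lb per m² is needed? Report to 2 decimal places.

0.09 lb of product per sq m

Product per 100 m² = 1.37 / 15% = 9.13333 lb.
Convert to per m²: 9.13333 × 0.01 = 0.0913333 lb.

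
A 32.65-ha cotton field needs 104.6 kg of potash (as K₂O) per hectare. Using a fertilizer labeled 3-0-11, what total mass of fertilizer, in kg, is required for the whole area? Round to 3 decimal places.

Product per hectare = 104.6 / 11% = 950.909 kg.
Total product = 950.909 × 32.65 = 31047.1818 kg.

31047.182 kg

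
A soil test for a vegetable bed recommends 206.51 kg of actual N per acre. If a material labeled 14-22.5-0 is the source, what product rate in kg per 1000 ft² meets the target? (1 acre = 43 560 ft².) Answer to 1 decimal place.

Product per acre = 206.51 / 14% = 1475.07 kg.
Convert to per 1000 ft²: 1475.07 × 0.0229568 = 33.863 kg.

33.9 kg of product per thousand sq ft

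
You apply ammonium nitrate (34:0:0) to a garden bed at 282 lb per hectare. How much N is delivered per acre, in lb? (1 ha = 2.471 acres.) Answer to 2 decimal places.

nitrogen per hectare = 282 × 34% = 95.88 lb.
Convert to per acre: 95.88 × 0.404694 = 38.8021 lb.

38.80 lb N per acre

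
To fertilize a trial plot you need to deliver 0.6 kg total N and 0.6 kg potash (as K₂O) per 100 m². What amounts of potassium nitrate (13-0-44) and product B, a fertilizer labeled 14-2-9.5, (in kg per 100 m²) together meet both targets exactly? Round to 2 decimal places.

With a, b = kg per 100 m² of potassium nitrate and product B:
N: 0.13·a + 0.14·b = 0.6
K₂O: 0.44·a + 0.095·b = 0.6
Eliminate b: (row1) − 0.14/0.095·(row2) → -0.518421·a = -0.284211, so a = 0.548223.
Then b = (0.6 − 0.44·0.548223) / 0.095 = 3.77665.

0.55 kg potassium nitrate, 3.78 kg product B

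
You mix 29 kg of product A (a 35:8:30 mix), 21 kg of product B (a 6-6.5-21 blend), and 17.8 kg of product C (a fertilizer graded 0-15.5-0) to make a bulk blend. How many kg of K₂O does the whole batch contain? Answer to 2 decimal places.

K₂O mass = 30%×29 + 21%×21 + 0%×17.8 = 13.11 kg.

13.11 kg K₂O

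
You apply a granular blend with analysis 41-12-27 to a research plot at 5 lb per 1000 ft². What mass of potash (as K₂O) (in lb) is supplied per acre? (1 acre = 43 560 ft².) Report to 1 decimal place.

K₂O per 1000 ft² = 5 × 27% = 1.35 lb.
Convert to per acre: 1.35 × 43.56 = 58.806 lb.

58.8 lb K₂O per acre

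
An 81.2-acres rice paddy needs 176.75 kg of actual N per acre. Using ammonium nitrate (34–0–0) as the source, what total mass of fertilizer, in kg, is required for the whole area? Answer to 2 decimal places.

Product per acre = 176.75 / 34% = 519.853 kg.
Total product = 519.853 × 81.2 = 42212.059 kg.

42212.06 kg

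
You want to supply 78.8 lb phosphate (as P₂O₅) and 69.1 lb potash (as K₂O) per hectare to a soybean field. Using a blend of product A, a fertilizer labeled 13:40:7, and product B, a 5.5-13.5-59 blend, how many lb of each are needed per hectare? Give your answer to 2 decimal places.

164.04 lb product A, 97.66 lb product B

Let a = lb of product A, b = lb of product B (per hectare).
P₂O₅: 0.4·a + 0.135·b = 78.8
K₂O: 0.07·a + 0.59·b = 69.1
Eliminate b: (row1) − 0.135/0.59·(row2) → 0.383983·a = 62.989, so a = 164.041.
Then b = (69.1 − 0.07·164.041) / 0.59 = 97.6561.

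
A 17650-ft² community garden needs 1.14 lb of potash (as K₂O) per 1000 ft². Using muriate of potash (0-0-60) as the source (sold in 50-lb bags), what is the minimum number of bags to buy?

Product per 1000 ft² = 1.14 / 60% = 1.9 lb.
Total product = 1.9 × 17650 / 1000 = 33.535 lb.
Bags = ⌈33.535 / 50⌉ = 1.

1 bags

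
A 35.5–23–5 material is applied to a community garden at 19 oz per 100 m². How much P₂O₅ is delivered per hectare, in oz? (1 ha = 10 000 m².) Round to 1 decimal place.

437.0 oz P₂O₅ per hectare

P₂O₅ per 100 m² = 19 × 23% = 4.37 oz.
Convert to per hectare: 4.37 × 100 = 437 oz.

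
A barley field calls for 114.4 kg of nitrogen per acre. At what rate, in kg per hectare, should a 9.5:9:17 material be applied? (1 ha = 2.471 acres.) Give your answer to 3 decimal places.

2975.604 kg of product per hectare

Product per acre = 114.4 / 9.5% = 1204.21 kg.
Convert to per hectare: 1204.21 × 2.471 = 2975.6042 kg.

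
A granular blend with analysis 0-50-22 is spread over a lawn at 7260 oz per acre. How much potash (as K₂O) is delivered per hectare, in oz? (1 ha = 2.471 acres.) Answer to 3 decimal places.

K₂O per acre = 7260 × 22% = 1597.2 oz.
Convert to per hectare: 1597.2 × 2.471 = 3946.6812 oz.

3946.681 oz K₂O per hectare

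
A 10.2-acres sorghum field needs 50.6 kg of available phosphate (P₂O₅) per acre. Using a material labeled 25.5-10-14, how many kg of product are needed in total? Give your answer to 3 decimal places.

5161.200 kg

Product per acre = 50.6 / 10% = 506 kg.
Total product = 506 × 10.2 = 5161.2 kg.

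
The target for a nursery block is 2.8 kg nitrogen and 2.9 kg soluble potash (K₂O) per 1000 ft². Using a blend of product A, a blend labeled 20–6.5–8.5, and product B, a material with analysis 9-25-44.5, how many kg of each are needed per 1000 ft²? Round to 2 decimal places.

12.11 kg product A, 4.20 kg product B

Per-1000 ft² balance (a = product A, b = product B):
N: 0.2·a + 0.09·b = 2.8
K₂O: 0.085·a + 0.445·b = 2.9
From row1: a = (2.8 − 0.09·b) / 0.2.
Into row2: 0.085·(2.8 − 0.09·b)/0.2 + 0.445·b = 2.9 → b = 4.20406, a = 12.1082.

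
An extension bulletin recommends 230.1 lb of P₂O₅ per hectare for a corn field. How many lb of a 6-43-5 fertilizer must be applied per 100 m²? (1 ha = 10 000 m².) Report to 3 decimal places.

Product per hectare = 230.1 / 43% = 535.116 lb.
Convert to per 100 m²: 535.116 × 0.01 = 5.35116 lb.

5.351 lb of product per hundred sq m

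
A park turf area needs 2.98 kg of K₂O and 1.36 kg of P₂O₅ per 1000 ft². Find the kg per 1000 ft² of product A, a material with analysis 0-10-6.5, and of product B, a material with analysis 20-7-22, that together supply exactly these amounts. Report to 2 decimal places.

Per-1000 ft² balance (a = product A, b = product B):
K₂O: 0.065·a + 0.22·b = 2.98
P₂O₅: 0.1·a + 0.07·b = 1.36
From row1: a = (2.98 − 0.22·b) / 0.065.
Into row2: 0.1·(2.98 − 0.22·b)/0.065 + 0.07·b = 1.36 → b = 12.0115, a = 5.19198.

5.19 kg product A, 12.01 kg product B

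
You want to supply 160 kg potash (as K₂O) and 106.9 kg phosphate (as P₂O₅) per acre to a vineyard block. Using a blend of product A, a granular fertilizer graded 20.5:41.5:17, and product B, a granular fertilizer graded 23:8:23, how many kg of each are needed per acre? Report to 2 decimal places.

144.01 kg product A, 589.21 kg product B

Per-acre balance (a = product A, b = product B):
K₂O: 0.17·a + 0.23·b = 160
P₂O₅: 0.415·a + 0.08·b = 106.9
Eliminate a: (row1) − 0.17/0.415·(row2) → 0.197229·b = 116.21, so b = 589.212.
Back-substitute: a = (160 − 0.23·589.212) / 0.17 = 144.007.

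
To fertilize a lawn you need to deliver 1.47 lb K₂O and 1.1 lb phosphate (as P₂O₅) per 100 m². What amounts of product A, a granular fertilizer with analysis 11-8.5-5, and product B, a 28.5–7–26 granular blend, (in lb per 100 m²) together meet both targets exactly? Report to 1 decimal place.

Let a = lb of product A, b = lb of product B (per 100 m²).
K₂O: 0.05·a + 0.26·b = 1.47
P₂O₅: 0.085·a + 0.07·b = 1.1
Eliminate a: (row1) − 0.05/0.085·(row2) → 0.218824·b = 0.822941, so b = 3.76075.
Back-substitute: a = (1.47 − 0.26·3.76075) / 0.05 = 9.84409.

9.8 lb product A, 3.8 lb product B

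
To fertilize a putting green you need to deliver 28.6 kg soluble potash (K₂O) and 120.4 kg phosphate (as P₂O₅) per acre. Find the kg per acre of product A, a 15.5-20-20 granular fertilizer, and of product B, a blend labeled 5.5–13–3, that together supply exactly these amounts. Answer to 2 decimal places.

Per-acre balance (a = product A, b = product B):
K₂O: 0.2·a + 0.03·b = 28.6
P₂O₅: 0.2·a + 0.13·b = 120.4
Solving simultaneously: a = 5.3, b = 918.

5.30 kg product A, 918.00 kg product B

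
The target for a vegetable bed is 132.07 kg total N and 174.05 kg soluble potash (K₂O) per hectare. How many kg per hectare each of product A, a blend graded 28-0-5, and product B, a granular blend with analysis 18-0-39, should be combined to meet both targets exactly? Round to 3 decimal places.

Let a = kg of product A, b = kg of product B (per hectare).
N: 0.28·a + 0.18·b = 132.07
K₂O: 0.05·a + 0.39·b = 174.05
Eliminate a: (row1) − 0.28/0.05·(row2) → -2.004·b = -842.61, so b = 420.4641.
Back-substitute: a = (132.07 − 0.18·420.4641) / 0.28 = 201.3802.

201.380 kg product A, 420.464 kg product B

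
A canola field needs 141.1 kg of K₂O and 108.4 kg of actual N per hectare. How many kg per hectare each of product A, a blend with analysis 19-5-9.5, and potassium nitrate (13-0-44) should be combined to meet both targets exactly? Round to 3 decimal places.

411.972 kg product A, 231.733 kg potassium nitrate

With a, b = kg per hectare of product A and potassium nitrate:
K₂O: 0.095·a + 0.44·b = 141.1
N: 0.19·a + 0.13·b = 108.4
Eliminate a: (row1) − 0.095/0.19·(row2) → 0.375·b = 86.9, so b = 231.7333.
Back-substitute: a = (141.1 − 0.44·231.7333) / 0.095 = 411.9719.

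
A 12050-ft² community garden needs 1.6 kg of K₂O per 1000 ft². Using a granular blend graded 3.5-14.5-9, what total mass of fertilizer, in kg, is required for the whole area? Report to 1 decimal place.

214.2 kg

Product per 1000 ft² = 1.6 / 9% = 17.7778 kg.
Total product = 17.7778 × 12050 / 1000 = 214.222 kg.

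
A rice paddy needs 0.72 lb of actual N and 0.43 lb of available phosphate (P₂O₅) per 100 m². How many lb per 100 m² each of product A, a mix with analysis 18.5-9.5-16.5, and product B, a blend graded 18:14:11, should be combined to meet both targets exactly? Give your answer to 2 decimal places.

2.66 lb product A, 1.27 lb product B

With a, b = lb per 100 m² of product A and product B:
N: 0.185·a + 0.18·b = 0.72
P₂O₅: 0.095·a + 0.14·b = 0.43
From row1: a = (0.72 − 0.18·b) / 0.185.
Into row2: 0.095·(0.72 − 0.18·b)/0.185 + 0.14·b = 0.43 → b = 1.26705, a = 2.65909.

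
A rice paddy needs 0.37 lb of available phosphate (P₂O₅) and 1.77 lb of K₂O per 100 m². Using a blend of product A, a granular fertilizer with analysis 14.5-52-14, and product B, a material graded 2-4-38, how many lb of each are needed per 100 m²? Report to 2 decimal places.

0.36 lb product A, 4.52 lb product B

Per-100 m² balance (a = product A, b = product B):
P₂O₅: 0.52·a + 0.04·b = 0.37
K₂O: 0.14·a + 0.38·b = 1.77
Eliminate a: (row1) − 0.52/0.14·(row2) → -1.37143·b = -6.20429, so b = 4.52396.
Back-substitute: a = (0.37 − 0.04·4.52396) / 0.52 = 0.363542.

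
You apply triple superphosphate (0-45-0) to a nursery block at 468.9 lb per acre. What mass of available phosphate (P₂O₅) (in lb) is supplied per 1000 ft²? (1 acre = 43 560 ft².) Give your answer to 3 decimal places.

4.844 lb P₂O₅ per thousand sq ft

P₂O₅ per acre = 468.9 × 45% = 211.005 lb.
Convert to per 1000 ft²: 211.005 × 0.0229568 = 4.84401 lb.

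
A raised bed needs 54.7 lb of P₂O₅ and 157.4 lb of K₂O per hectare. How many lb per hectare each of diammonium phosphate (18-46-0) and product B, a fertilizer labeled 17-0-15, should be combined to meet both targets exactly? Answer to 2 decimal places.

Per-hectare balance (a = diammonium phosphate, b = product B):
P₂O₅: 0.46·a + 0·b = 54.7
K₂O: 0·a + 0.15·b = 157.4
Solving simultaneously: a = 118.913, b = 1049.333.

118.91 lb diammonium phosphate, 1049.33 lb product B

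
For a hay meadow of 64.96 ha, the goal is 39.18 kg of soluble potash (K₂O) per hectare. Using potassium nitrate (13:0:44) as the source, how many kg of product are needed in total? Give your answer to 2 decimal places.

5784.39 kg

Product per hectare = 39.18 / 44% = 89.0455 kg.
Total product = 89.0455 × 64.96 = 5784.393 kg.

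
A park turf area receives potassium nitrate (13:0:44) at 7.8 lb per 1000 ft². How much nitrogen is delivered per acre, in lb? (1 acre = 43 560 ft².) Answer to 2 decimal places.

nitrogen per 1000 ft² = 7.8 × 13% = 1.014 lb.
Convert to per acre: 1.014 × 43.56 = 44.1698 lb.

44.17 lb N per acre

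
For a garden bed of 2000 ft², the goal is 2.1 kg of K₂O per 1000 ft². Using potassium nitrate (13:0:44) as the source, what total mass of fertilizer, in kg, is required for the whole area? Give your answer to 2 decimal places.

9.55 kg

Product per 1000 ft² = 2.1 / 44% = 4.77273 kg.
Total product = 4.77273 × 2000 / 1000 = 9.54545 kg.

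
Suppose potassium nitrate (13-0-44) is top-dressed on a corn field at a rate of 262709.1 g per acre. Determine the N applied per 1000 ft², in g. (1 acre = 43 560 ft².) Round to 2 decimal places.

784.03 g N per thousand sq ft

nitrogen per acre = 262709.1 × 13% = 34152.2 g.
Convert to per 1000 ft²: 34152.2 × 0.0229568 = 784.026 g.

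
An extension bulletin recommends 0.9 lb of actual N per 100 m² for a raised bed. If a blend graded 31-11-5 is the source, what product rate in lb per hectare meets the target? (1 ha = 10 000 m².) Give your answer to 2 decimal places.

290.32 lb of product per hectare

Product per 100 m² = 0.9 / 31% = 2.90323 lb.
Convert to per hectare: 2.90323 × 100 = 290.323 lb.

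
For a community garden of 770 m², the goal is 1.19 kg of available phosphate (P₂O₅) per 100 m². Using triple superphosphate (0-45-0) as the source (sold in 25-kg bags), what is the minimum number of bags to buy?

Product per 100 m² = 1.19 / 45% = 2.64444 kg.
Total product = 2.64444 × 770 / 100 = 20.3622 kg.
Bags = ⌈20.3622 / 25⌉ = 1.

1 bags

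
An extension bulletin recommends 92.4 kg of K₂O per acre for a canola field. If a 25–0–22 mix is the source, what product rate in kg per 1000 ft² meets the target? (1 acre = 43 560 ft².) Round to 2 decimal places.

9.64 kg of product per thousand sq ft

Product per acre = 92.4 / 22% = 420 kg.
Convert to per 1000 ft²: 420 × 0.0229568 = 9.64187 kg.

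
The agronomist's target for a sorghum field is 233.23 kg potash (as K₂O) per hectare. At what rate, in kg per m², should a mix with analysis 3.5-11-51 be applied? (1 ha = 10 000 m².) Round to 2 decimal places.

Product per hectare = 233.23 / 51% = 457.314 kg.
Convert to per m²: 457.314 × 0.0001 = 0.0457314 kg.

0.05 kg of product per sq m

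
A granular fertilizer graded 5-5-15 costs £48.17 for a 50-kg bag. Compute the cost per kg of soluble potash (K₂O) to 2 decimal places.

K₂O in bag = 50 × 15% = 7.5 kg.
Cost per kg K₂O = £48.17 / 7.5 = £6.4227.

£6.42 per kg K₂O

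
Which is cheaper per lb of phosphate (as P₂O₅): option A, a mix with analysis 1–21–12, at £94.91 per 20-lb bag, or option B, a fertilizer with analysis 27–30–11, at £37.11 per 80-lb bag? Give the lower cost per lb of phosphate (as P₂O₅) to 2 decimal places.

option A: P₂O₅ per bag = 20 × 21% = 4.2 lb; cost = 94.91 / 4.2 = £22.5976/lb P₂O₅.
option B: P₂O₅ per bag = 80 × 30% = 24 lb; cost = 37.11 / 24 = £1.5462/lb P₂O₅.
option B is cheaper.

£1.55 per lb P₂O₅ (option B)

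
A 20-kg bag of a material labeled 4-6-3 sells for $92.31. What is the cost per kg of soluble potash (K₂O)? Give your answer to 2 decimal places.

K₂O in bag = 20 × 3% = 0.6 kg.
Cost per kg K₂O = $92.31 / 0.6 = $153.8500.

$153.85 per kg K₂O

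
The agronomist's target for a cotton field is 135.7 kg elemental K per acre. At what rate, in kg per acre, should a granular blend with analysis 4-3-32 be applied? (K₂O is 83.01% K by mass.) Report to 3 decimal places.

As K₂O: 135.7 / 0.8301 = 163.474 kg per acre.
Product per acre = 163.474 / 32% = 510.8571 kg.

510.857 kg of product per acre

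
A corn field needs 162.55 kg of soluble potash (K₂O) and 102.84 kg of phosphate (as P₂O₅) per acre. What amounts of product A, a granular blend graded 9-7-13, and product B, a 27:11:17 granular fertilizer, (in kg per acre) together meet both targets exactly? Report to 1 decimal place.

Let a = kg of product A, b = kg of product B (per acre).
K₂O: 0.13·a + 0.17·b = 162.55
P₂O₅: 0.07·a + 0.11·b = 102.84
Eliminate b: (row1) − 0.17/0.11·(row2) → 0.0218182·a = 3.61545, so a = 165.708.
Then b = (102.84 − 0.07·165.708) / 0.11 = 829.458.

165.7 kg product A, 829.5 kg product B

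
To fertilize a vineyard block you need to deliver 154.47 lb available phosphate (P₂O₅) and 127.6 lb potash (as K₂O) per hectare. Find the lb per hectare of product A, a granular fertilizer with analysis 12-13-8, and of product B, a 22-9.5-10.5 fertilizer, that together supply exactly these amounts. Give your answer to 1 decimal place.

With a, b = lb per hectare of product A and product B:
P₂O₅: 0.13·a + 0.095·b = 154.47
K₂O: 0.08·a + 0.105·b = 127.6
Solving simultaneously: a = 677.248, b = 699.24.

677.2 lb product A, 699.2 lb product B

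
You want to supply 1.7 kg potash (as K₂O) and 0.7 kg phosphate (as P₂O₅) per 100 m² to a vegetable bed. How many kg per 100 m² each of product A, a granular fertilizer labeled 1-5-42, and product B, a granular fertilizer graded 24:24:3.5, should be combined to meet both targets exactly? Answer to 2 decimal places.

With a, b = kg per 100 m² of product A and product B:
K₂O: 0.42·a + 0.035·b = 1.7
P₂O₅: 0.05·a + 0.24·b = 0.7
Eliminate a: (row1) − 0.42/0.05·(row2) → -1.981·b = -4.18, so b = 2.11005.
Back-substitute: a = (1.7 − 0.035·2.11005) / 0.42 = 3.87178.

3.87 kg product A, 2.11 kg product B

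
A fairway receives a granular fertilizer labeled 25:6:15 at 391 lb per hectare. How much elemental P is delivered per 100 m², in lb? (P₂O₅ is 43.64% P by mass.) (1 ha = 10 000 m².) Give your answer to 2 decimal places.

P₂O₅ per hectare = 391 × 6% = 23.46 lb.
Elemental P = 23.46 × 0.4364 = 10.2379 lb per hectare.
Convert to per 100 m²: 10.2379 × 0.01 = 0.102379 lb.

0.10 lb P per hundred sq m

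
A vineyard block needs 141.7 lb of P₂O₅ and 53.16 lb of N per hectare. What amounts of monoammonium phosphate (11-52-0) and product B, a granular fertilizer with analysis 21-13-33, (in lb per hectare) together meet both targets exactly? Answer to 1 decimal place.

240.7 lb monoammonium phosphate, 127.0 lb product B

Let a = lb of monoammonium phosphate, b = lb of product B (per hectare).
P₂O₅: 0.52·a + 0.13·b = 141.7
N: 0.11·a + 0.21·b = 53.16
Eliminate a: (row1) − 0.52/0.11·(row2) → -0.862727·b = -109.602, so b = 127.041.
Back-substitute: a = (141.7 − 0.13·127.041) / 0.52 = 240.74.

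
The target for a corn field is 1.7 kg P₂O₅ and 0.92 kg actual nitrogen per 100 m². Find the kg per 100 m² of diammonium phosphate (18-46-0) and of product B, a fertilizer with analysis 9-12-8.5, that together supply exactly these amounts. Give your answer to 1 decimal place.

Per-100 m² balance (a = diammonium phosphate, b = product B):
P₂O₅: 0.46·a + 0.12·b = 1.7
N: 0.18·a + 0.09·b = 0.92
Eliminate b: (row1) − 0.12/0.09·(row2) → 0.22·a = 0.473333, so a = 2.15152.
Then b = (0.92 − 0.18·2.15152) / 0.09 = 5.91919.

2.2 kg diammonium phosphate, 5.9 kg product B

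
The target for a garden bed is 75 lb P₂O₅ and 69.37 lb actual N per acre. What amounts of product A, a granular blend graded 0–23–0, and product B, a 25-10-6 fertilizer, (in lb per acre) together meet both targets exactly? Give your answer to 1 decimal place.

Per-acre balance (a = product A, b = product B):
P₂O₅: 0.23·a + 0.1·b = 75
N: 0·a + 0.25·b = 69.37
Solving simultaneously: a = 205.443, b = 277.48.

205.4 lb product A, 277.5 lb product B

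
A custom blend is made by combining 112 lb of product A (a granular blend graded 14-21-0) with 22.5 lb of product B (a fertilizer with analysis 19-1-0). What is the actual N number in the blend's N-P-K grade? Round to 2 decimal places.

14.84% N

Total mass = 112 + 22.5 = 134.5 lb.
N mass = 14%×112 + 19%×22.5 = 19.955 lb.
% N = 19.955 / 134.5 = 14.8364%.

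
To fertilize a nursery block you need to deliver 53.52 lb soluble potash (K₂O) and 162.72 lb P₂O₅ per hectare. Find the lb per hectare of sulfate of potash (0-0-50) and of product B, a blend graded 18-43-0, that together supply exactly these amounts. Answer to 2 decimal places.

107.04 lb sulfate of potash, 378.42 lb product B

Per-hectare balance (a = sulfate of potash, b = product B):
K₂O: 0.5·a + 0·b = 53.52
P₂O₅: 0·a + 0.43·b = 162.72
Solving simultaneously: a = 107.04, b = 378.419.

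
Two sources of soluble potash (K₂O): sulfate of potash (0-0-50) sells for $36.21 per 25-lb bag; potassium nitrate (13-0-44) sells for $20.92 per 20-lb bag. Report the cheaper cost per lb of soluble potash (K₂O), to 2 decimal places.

sulfate of potash: K₂O per bag = 25 × 50% = 12.5 lb; cost = 36.21 / 12.5 = $2.8968/lb K₂O.
potassium nitrate: K₂O per bag = 20 × 44% = 8.8 lb; cost = 20.92 / 8.8 = $2.3773/lb K₂O.
potassium nitrate is cheaper.

$2.38 per lb K₂O (potassium nitrate)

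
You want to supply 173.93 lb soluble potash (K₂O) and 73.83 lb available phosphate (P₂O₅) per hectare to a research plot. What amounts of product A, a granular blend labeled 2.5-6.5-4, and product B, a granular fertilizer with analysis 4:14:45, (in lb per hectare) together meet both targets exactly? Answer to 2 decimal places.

Let a = lb of product A, b = lb of product B (per hectare).
K₂O: 0.04·a + 0.45·b = 173.93
P₂O₅: 0.065·a + 0.14·b = 73.83
Eliminate a: (row1) − 0.04/0.065·(row2) → 0.363846·b = 128.496, so b = 353.161.
Back-substitute: a = (173.93 − 0.45·353.161) / 0.04 = 375.192.

375.19 lb product A, 353.16 lb product B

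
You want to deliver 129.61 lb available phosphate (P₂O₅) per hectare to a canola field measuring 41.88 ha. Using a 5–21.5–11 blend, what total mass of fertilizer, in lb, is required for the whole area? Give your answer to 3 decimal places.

Product per hectare = 129.61 / 21.5% = 602.837 lb.
Total product = 602.837 × 41.88 = 25246.8223 lb.

25246.822 lb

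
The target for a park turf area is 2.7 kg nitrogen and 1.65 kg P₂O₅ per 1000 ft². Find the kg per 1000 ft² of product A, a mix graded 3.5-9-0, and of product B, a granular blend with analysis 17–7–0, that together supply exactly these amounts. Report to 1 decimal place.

Let a = kg of product A, b = kg of product B (per 1000 ft²).
N: 0.035·a + 0.17·b = 2.7
P₂O₅: 0.09·a + 0.07·b = 1.65
Solving simultaneously: a = 7.12062, b = 14.4163.

7.1 kg product A, 14.4 kg product B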